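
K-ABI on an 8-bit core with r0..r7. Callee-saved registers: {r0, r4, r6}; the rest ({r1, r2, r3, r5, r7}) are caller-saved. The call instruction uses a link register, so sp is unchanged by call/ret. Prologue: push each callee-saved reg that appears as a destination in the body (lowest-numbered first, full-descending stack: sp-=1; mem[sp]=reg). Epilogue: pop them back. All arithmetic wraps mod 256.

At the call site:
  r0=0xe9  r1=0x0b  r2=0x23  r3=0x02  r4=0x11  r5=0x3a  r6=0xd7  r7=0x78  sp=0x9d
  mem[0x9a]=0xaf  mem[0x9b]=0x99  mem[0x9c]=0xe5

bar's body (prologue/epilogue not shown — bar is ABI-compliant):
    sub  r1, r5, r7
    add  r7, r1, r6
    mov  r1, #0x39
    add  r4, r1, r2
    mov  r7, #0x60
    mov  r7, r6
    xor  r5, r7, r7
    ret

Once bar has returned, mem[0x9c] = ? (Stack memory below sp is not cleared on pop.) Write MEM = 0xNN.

prologue: push r4 → mem[0x9c]=0x11, sp=0x9c
body[0] sub  r1, r5, r7 → r1=0xc2
body[1] add  r7, r1, r6 → r7=0x99
body[2] mov  r1, #0x39 → r1=0x39
body[3] add  r4, r1, r2 → r4=0x5c
body[4] mov  r7, #0x60 → r7=0x60
body[5] mov  r7, r6 → r7=0xd7
body[6] xor  r5, r7, r7 → r5=0x00
epilogue: pop r4=0x11, sp=0x9d
prologue pushed ['r4'] at ['0x9c']

MEM = 0x11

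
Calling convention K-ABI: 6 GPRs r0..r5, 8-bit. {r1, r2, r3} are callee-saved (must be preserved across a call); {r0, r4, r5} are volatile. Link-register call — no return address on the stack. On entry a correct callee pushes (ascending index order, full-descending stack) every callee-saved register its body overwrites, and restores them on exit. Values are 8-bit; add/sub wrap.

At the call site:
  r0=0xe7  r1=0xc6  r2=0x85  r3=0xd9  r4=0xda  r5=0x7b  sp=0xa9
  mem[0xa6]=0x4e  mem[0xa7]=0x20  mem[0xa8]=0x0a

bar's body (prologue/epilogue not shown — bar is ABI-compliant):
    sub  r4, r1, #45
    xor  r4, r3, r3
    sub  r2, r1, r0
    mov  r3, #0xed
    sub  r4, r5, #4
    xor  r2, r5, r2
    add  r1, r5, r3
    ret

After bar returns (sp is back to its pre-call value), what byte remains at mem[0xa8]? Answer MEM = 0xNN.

MEM = 0xc6

prologue: push r1 -> mem[0xa8]=0xc6, sp=0xa8
prologue: push r2 -> mem[0xa7]=0x85, sp=0xa7
prologue: push r3 -> mem[0xa6]=0xd9, sp=0xa6
body[0] sub  r4, r1, #45 -> r4=0x99
body[1] xor  r4, r3, r3 -> r4=0x00
body[2] sub  r2, r1, r0 -> r2=0xdf
body[3] mov  r3, #0xed -> r3=0xed
body[4] sub  r4, r5, #4 -> r4=0x77
body[5] xor  r2, r5, r2 -> r2=0xa4
body[6] add  r1, r5, r3 -> r1=0x68
epilogue: pop r3=0xd9, sp=0xa7
epilogue: pop r2=0x85, sp=0xa8
epilogue: pop r1=0xc6, sp=0xa9
prologue pushed ['r1', 'r2', 'r3'] at ['0xa8', '0xa7', '0xa6']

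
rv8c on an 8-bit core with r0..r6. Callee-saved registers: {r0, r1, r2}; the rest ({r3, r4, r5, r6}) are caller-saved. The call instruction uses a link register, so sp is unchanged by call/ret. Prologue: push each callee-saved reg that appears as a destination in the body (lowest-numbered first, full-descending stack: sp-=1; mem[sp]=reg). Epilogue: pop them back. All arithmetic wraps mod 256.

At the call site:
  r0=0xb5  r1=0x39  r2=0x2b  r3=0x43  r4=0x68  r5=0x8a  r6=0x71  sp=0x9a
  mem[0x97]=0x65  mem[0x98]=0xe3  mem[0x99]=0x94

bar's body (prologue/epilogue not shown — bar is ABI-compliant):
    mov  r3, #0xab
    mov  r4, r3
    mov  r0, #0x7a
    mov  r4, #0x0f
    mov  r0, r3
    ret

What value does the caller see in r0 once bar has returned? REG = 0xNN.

prologue: push r0 -> mem[0x99]=0xb5, sp=0x99
body[0] mov  r3, #0xab -> r3=0xab
body[1] mov  r4, r3 -> r4=0xab
body[2] mov  r0, #0x7a -> r0=0x7a
body[3] mov  r4, #0x0f -> r4=0x0f
body[4] mov  r0, r3 -> r0=0xab
epilogue: pop r0=0xb5, sp=0x9a
r0 is callee-saved -> restored

REG = 0xb5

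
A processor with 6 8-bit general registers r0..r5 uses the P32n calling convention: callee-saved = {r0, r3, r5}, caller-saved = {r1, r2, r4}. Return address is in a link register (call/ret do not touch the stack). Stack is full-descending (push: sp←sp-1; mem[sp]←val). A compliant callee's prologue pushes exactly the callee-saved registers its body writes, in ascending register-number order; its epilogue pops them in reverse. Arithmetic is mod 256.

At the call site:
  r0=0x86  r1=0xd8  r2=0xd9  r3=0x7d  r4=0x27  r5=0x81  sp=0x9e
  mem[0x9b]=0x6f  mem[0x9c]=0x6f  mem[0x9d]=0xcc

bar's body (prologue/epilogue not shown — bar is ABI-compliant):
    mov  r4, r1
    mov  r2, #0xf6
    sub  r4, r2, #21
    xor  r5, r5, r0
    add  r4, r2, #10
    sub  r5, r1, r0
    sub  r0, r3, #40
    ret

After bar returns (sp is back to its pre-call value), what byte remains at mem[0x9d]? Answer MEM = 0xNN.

prologue: push r0 -> mem[0x9d]=0x86, sp=0x9d
prologue: push r5 -> mem[0x9c]=0x81, sp=0x9c
body[0] mov  r4, r1 -> r4=0xd8
body[1] mov  r2, #0xf6 -> r2=0xf6
body[2] sub  r4, r2, #21 -> r4=0xe1
body[3] xor  r5, r5, r0 -> r5=0x07
body[4] add  r4, r2, #10 -> r4=0x00
body[5] sub  r5, r1, r0 -> r5=0x52
body[6] sub  r0, r3, #40 -> r0=0x55
epilogue: pop r5=0x81, sp=0x9d
epilogue: pop r0=0x86, sp=0x9e
prologue pushed ['r0', 'r5'] at ['0x9d', '0x9c']

MEM = 0x86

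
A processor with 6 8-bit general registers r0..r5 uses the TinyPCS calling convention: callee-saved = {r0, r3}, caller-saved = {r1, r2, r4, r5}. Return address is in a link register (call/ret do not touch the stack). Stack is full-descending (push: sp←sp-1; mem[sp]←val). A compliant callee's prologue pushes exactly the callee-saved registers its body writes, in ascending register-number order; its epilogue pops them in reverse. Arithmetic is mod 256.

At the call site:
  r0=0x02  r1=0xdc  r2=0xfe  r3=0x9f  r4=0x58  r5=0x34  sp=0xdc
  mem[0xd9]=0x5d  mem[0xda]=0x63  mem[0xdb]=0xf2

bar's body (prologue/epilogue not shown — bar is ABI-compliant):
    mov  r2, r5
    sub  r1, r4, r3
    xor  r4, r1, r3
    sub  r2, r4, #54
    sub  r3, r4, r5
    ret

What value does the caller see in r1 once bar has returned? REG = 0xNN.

prologue: push r3 -> mem[0xdb]=0x9f, sp=0xdb
body[0] mov  r2, r5 -> r2=0x34
body[1] sub  r1, r4, r3 -> r1=0xb9
body[2] xor  r4, r1, r3 -> r4=0x26
body[3] sub  r2, r4, #54 -> r2=0xf0
body[4] sub  r3, r4, r5 -> r3=0xf2
epilogue: pop r3=0x9f, sp=0xdc
r1 is caller-saved -> body value

REG = 0xb9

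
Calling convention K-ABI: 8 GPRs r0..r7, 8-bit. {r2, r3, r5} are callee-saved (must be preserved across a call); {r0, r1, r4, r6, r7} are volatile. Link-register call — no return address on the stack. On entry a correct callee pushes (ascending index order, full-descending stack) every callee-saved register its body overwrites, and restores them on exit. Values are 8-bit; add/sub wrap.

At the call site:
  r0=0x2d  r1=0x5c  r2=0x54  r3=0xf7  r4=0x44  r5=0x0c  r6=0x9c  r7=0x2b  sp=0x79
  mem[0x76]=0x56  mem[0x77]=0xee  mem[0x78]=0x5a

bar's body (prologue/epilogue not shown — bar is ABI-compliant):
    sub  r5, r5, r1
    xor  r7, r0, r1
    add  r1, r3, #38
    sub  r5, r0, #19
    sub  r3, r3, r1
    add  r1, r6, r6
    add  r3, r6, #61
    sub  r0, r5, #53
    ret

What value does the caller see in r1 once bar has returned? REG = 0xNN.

prologue: push r3 -> mem[0x78]=0xf7, sp=0x78
prologue: push r5 -> mem[0x77]=0x0c, sp=0x77
body[0] sub  r5, r5, r1 -> r5=0xb0
body[1] xor  r7, r0, r1 -> r7=0x71
body[2] add  r1, r3, #38 -> r1=0x1d
body[3] sub  r5, r0, #19 -> r5=0x1a
body[4] sub  r3, r3, r1 -> r3=0xda
body[5] add  r1, r6, r6 -> r1=0x38
body[6] add  r3, r6, #61 -> r3=0xd9
body[7] sub  r0, r5, #53 -> r0=0xe5
epilogue: pop r5=0x0c, sp=0x78
epilogue: pop r3=0xf7, sp=0x79
r1 is caller-saved -> body value

REG = 0x38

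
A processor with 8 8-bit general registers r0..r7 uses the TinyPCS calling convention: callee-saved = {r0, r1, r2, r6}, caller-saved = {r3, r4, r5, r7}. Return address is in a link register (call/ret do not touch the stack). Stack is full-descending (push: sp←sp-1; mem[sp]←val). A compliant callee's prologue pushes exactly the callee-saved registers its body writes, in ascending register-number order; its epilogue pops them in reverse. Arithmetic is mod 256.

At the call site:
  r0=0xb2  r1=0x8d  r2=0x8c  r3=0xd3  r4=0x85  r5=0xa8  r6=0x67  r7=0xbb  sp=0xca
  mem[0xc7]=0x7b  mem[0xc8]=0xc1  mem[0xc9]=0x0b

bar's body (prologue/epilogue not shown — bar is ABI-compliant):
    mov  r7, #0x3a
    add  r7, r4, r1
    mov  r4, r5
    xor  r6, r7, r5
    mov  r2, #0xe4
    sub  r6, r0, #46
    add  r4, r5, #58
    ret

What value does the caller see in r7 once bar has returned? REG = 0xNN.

REG = 0x12

prologue: push r2 -> mem[0xc9]=0x8c, sp=0xc9
prologue: push r6 -> mem[0xc8]=0x67, sp=0xc8
body[0] mov  r7, #0x3a -> r7=0x3a
body[1] add  r7, r4, r1 -> r7=0x12
body[2] mov  r4, r5 -> r4=0xa8
body[3] xor  r6, r7, r5 -> r6=0xba
body[4] mov  r2, #0xe4 -> r2=0xe4
body[5] sub  r6, r0, #46 -> r6=0x84
body[6] add  r4, r5, #58 -> r4=0xe2
epilogue: pop r6=0x67, sp=0xc9
epilogue: pop r2=0x8c, sp=0xca
r7 is caller-saved -> body value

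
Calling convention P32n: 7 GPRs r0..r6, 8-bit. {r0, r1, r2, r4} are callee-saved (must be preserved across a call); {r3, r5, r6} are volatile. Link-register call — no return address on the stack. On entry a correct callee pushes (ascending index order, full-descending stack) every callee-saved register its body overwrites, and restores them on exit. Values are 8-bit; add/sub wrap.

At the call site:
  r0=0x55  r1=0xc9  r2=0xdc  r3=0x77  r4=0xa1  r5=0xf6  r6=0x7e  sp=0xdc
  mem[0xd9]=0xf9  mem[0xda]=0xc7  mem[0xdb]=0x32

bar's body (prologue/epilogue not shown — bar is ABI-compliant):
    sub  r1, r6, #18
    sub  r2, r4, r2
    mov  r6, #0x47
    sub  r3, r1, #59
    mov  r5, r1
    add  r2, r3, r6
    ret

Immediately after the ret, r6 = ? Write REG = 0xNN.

REG = 0x47

prologue: push r1 -> mem[0xdb]=0xc9, sp=0xdb
prologue: push r2 -> mem[0xda]=0xdc, sp=0xda
body[0] sub  r1, r6, #18 -> r1=0x6c
body[1] sub  r2, r4, r2 -> r2=0xc5
body[2] mov  r6, #0x47 -> r6=0x47
body[3] sub  r3, r1, #59 -> r3=0x31
body[4] mov  r5, r1 -> r5=0x6c
body[5] add  r2, r3, r6 -> r2=0x78
epilogue: pop r2=0xdc, sp=0xdb
epilogue: pop r1=0xc9, sp=0xdc
r6 is caller-saved -> body value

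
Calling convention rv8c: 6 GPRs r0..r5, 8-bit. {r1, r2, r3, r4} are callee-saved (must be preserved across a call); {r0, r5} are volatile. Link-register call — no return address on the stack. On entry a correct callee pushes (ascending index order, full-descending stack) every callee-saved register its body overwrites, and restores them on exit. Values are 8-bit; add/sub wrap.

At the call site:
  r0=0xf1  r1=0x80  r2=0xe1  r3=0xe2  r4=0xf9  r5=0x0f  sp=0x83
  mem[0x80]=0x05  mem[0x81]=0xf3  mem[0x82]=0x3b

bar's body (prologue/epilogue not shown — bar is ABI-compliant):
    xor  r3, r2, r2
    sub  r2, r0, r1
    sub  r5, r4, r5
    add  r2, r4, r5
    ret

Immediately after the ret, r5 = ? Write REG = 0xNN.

prologue: push r2 → mem[0x82]=0xe1, sp=0x82
prologue: push r3 → mem[0x81]=0xe2, sp=0x81
body[0] xor  r3, r2, r2 → r3=0x00
body[1] sub  r2, r0, r1 → r2=0x71
body[2] sub  r5, r4, r5 → r5=0xea
body[3] add  r2, r4, r5 → r2=0xe3
epilogue: pop r3=0xe2, sp=0x82
epilogue: pop r2=0xe1, sp=0x83
r5 is caller-saved → body value

REG = 0xea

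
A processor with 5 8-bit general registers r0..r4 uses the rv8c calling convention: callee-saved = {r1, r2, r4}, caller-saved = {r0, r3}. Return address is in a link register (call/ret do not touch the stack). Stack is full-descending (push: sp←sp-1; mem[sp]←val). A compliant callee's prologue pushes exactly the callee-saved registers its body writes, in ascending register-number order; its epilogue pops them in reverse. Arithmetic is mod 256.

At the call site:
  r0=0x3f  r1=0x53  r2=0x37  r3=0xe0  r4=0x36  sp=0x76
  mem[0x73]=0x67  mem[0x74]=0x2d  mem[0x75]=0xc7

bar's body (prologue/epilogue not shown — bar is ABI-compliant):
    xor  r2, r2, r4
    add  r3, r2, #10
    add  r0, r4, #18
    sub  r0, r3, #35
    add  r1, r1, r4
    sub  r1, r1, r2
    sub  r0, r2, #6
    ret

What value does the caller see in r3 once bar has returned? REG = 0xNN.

prologue: push r1 -> mem[0x75]=0x53, sp=0x75
prologue: push r2 -> mem[0x74]=0x37, sp=0x74
body[0] xor  r2, r2, r4 -> r2=0x01
body[1] add  r3, r2, #10 -> r3=0x0b
body[2] add  r0, r4, #18 -> r0=0x48
body[3] sub  r0, r3, #35 -> r0=0xe8
body[4] add  r1, r1, r4 -> r1=0x89
body[5] sub  r1, r1, r2 -> r1=0x88
body[6] sub  r0, r2, #6 -> r0=0xfb
epilogue: pop r2=0x37, sp=0x75
epilogue: pop r1=0x53, sp=0x76
r3 is caller-saved -> body value

REG = 0x0b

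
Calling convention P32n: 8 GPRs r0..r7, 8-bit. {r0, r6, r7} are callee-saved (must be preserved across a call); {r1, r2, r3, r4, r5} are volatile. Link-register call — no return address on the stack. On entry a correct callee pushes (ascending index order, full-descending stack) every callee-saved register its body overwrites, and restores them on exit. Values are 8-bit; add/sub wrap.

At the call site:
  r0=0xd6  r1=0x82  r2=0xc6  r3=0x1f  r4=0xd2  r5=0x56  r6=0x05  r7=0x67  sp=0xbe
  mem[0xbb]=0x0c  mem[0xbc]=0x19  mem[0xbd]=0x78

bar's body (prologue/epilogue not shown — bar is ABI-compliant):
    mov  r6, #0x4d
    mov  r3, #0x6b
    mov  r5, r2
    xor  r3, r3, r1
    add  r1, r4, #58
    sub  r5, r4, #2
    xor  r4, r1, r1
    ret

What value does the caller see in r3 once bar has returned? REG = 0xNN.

prologue: push r6 → mem[0xbd]=0x05, sp=0xbd
body[0] mov  r6, #0x4d → r6=0x4d
body[1] mov  r3, #0x6b → r3=0x6b
body[2] mov  r5, r2 → r5=0xc6
body[3] xor  r3, r3, r1 → r3=0xe9
body[4] add  r1, r4, #58 → r1=0x0c
body[5] sub  r5, r4, #2 → r5=0xd0
body[6] xor  r4, r1, r1 → r4=0x00
epilogue: pop r6=0x05, sp=0xbe
r3 is caller-saved → body value

REG = 0xe9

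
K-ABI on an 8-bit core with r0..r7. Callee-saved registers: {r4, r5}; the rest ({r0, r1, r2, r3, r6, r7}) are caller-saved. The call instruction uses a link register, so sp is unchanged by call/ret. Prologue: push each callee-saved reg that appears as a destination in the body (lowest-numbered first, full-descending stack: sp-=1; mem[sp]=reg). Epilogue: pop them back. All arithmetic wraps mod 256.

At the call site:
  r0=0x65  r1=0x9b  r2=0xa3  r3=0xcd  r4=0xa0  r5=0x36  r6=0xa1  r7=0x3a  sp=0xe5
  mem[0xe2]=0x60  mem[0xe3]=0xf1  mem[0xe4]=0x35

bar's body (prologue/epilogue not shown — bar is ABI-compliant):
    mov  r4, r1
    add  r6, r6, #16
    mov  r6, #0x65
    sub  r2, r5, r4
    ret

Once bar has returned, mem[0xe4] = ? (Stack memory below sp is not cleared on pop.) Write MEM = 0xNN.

prologue: push r4 → mem[0xe4]=0xa0, sp=0xe4
body[0] mov  r4, r1 → r4=0x9b
body[1] add  r6, r6, #16 → r6=0xb1
body[2] mov  r6, #0x65 → r6=0x65
body[3] sub  r2, r5, r4 → r2=0x9b
epilogue: pop r4=0xa0, sp=0xe5
prologue pushed ['r4'] at ['0xe4']

MEM = 0xa0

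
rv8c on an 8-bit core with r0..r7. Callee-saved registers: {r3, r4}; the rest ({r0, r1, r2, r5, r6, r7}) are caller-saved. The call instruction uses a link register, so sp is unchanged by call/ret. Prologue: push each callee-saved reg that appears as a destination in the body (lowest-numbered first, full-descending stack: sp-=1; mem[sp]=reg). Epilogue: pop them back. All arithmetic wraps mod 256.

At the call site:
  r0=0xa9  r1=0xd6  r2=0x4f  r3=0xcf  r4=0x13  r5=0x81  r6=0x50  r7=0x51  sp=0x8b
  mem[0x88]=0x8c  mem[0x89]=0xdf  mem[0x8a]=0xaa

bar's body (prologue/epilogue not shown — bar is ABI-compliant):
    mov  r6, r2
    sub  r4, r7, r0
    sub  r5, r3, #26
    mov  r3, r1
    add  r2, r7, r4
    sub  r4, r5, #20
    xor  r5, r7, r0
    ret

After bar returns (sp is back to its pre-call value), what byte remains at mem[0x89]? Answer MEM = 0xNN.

prologue: push r3 → mem[0x8a]=0xcf, sp=0x8a
prologue: push r4 → mem[0x89]=0x13, sp=0x89
body[0] mov  r6, r2 → r6=0x4f
body[1] sub  r4, r7, r0 → r4=0xa8
body[2] sub  r5, r3, #26 → r5=0xb5
body[3] mov  r3, r1 → r3=0xd6
body[4] add  r2, r7, r4 → r2=0xf9
body[5] sub  r4, r5, #20 → r4=0xa1
body[6] xor  r5, r7, r0 → r5=0xf8
epilogue: pop r4=0x13, sp=0x8a
epilogue: pop r3=0xcf, sp=0x8b
prologue pushed ['r3', 'r4'] at ['0x8a', '0x89']

MEM = 0x13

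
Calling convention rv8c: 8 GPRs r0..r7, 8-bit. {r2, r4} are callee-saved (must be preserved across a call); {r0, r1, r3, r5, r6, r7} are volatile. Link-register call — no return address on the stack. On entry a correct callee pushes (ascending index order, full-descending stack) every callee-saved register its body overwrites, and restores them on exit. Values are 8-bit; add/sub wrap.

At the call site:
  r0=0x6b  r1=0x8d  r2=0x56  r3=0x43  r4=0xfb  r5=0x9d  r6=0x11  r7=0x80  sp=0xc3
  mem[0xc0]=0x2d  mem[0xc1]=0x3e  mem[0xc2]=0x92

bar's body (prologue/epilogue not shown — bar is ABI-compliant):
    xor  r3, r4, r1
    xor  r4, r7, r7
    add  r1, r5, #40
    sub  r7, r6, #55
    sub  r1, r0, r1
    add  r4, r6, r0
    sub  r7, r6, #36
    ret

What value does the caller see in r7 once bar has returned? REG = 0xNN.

REG = 0xed

prologue: push r4 → mem[0xc2]=0xfb, sp=0xc2
body[0] xor  r3, r4, r1 → r3=0x76
body[1] xor  r4, r7, r7 → r4=0x00
body[2] add  r1, r5, #40 → r1=0xc5
body[3] sub  r7, r6, #55 → r7=0xda
body[4] sub  r1, r0, r1 → r1=0xa6
body[5] add  r4, r6, r0 → r4=0x7c
body[6] sub  r7, r6, #36 → r7=0xed
epilogue: pop r4=0xfb, sp=0xc3
r7 is caller-saved → body value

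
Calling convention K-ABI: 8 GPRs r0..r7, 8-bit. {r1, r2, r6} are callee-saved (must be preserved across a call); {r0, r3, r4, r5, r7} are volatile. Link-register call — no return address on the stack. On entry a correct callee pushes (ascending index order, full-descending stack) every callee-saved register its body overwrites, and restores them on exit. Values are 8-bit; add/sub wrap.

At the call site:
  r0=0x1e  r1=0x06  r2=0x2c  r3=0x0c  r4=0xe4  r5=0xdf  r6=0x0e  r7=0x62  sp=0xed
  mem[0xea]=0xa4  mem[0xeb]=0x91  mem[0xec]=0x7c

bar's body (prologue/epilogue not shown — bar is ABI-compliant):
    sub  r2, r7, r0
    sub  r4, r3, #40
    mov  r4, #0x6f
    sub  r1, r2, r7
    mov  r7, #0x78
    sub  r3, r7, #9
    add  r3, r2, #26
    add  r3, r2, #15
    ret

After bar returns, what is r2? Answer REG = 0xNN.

prologue: push r1 -> mem[0xec]=0x06, sp=0xec
prologue: push r2 -> mem[0xeb]=0x2c, sp=0xeb
body[0] sub  r2, r7, r0 -> r2=0x44
body[1] sub  r4, r3, #40 -> r4=0xe4
body[2] mov  r4, #0x6f -> r4=0x6f
body[3] sub  r1, r2, r7 -> r1=0xe2
body[4] mov  r7, #0x78 -> r7=0x78
body[5] sub  r3, r7, #9 -> r3=0x6f
body[6] add  r3, r2, #26 -> r3=0x5e
body[7] add  r3, r2, #15 -> r3=0x53
epilogue: pop r2=0x2c, sp=0xec
epilogue: pop r1=0x06, sp=0xed
r2 is callee-saved -> restored

REG = 0x2c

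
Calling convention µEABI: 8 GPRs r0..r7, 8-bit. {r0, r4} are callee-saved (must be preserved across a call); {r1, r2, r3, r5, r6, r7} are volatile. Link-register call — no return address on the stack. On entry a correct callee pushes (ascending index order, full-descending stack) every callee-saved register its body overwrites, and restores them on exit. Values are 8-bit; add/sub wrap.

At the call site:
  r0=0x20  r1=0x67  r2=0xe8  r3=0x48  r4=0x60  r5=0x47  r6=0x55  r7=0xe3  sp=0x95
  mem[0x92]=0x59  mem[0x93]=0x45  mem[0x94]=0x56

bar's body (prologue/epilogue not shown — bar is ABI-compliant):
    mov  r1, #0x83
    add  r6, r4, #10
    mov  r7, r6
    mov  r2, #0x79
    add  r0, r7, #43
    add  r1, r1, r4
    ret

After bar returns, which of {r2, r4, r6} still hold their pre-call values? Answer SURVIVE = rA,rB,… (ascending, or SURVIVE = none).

prologue: push r0 -> mem[0x94]=0x20, sp=0x94
body[0] mov  r1, #0x83 -> r1=0x83
body[1] add  r6, r4, #10 -> r6=0x6a
body[2] mov  r7, r6 -> r7=0x6a
body[3] mov  r2, #0x79 -> r2=0x79
body[4] add  r0, r7, #43 -> r0=0x95
body[5] add  r1, r1, r4 -> r1=0xe3
epilogue: pop r0=0x20, sp=0x95
r2: caller-saved, written=True
r4: callee-saved, written=False
r6: caller-saved, written=True

SURVIVE = r4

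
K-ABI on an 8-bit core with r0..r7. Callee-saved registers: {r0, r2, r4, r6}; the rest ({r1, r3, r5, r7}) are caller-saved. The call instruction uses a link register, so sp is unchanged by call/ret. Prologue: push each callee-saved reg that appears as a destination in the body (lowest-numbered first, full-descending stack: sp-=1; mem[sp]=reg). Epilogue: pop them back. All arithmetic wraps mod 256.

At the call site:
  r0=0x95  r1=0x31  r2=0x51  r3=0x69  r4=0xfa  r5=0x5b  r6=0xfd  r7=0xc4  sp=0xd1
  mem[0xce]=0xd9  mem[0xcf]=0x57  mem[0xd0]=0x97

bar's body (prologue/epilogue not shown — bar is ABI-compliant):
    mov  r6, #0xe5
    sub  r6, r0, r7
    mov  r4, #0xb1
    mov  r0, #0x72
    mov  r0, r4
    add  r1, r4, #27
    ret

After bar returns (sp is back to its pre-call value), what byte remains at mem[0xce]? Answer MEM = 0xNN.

MEM = 0xfd

prologue: push r0 → mem[0xd0]=0x95, sp=0xd0
prologue: push r4 → mem[0xcf]=0xfa, sp=0xcf
prologue: push r6 → mem[0xce]=0xfd, sp=0xce
body[0] mov  r6, #0xe5 → r6=0xe5
body[1] sub  r6, r0, r7 → r6=0xd1
body[2] mov  r4, #0xb1 → r4=0xb1
body[3] mov  r0, #0x72 → r0=0x72
body[4] mov  r0, r4 → r0=0xb1
body[5] add  r1, r4, #27 → r1=0xcc
epilogue: pop r6=0xfd, sp=0xcf
epilogue: pop r4=0xfa, sp=0xd0
epilogue: pop r0=0x95, sp=0xd1
prologue pushed ['r0', 'r4', 'r6'] at ['0xd0', '0xcf', '0xce']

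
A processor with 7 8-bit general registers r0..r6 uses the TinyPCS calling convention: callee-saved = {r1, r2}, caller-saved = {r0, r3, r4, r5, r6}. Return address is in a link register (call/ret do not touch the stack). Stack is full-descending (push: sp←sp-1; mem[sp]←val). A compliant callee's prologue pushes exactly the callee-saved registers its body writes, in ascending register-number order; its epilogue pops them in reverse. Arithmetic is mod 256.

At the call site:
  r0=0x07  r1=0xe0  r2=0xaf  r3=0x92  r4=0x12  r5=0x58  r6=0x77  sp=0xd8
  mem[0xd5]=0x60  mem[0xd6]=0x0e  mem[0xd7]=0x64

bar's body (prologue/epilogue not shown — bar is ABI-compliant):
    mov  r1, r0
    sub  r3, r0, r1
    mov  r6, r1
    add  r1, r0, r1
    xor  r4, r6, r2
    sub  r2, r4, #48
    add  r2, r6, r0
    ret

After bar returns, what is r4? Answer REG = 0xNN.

REG = 0xa8

prologue: push r1 → mem[0xd7]=0xe0, sp=0xd7
prologue: push r2 → mem[0xd6]=0xaf, sp=0xd6
body[0] mov  r1, r0 → r1=0x07
body[1] sub  r3, r0, r1 → r3=0x00
body[2] mov  r6, r1 → r6=0x07
body[3] add  r1, r0, r1 → r1=0x0e
body[4] xor  r4, r6, r2 → r4=0xa8
body[5] sub  r2, r4, #48 → r2=0x78
body[6] add  r2, r6, r0 → r2=0x0e
epilogue: pop r2=0xaf, sp=0xd7
epilogue: pop r1=0xe0, sp=0xd8
r4 is caller-saved → body value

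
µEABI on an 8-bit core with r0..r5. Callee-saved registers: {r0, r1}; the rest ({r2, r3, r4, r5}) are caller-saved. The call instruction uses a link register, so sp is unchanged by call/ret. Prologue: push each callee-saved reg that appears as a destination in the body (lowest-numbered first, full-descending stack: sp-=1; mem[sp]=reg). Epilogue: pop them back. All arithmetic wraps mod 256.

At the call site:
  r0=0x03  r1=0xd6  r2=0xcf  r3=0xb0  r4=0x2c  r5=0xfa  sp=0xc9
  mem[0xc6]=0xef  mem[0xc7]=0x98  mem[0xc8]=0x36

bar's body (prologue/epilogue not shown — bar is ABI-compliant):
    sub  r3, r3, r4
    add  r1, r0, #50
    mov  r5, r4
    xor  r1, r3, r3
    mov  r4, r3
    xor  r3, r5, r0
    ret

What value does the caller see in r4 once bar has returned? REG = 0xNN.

REG = 0x84

prologue: push r1 → mem[0xc8]=0xd6, sp=0xc8
body[0] sub  r3, r3, r4 → r3=0x84
body[1] add  r1, r0, #50 → r1=0x35
body[2] mov  r5, r4 → r5=0x2c
body[3] xor  r1, r3, r3 → r1=0x00
body[4] mov  r4, r3 → r4=0x84
body[5] xor  r3, r5, r0 → r3=0x2f
epilogue: pop r1=0xd6, sp=0xc9
r4 is caller-saved → body value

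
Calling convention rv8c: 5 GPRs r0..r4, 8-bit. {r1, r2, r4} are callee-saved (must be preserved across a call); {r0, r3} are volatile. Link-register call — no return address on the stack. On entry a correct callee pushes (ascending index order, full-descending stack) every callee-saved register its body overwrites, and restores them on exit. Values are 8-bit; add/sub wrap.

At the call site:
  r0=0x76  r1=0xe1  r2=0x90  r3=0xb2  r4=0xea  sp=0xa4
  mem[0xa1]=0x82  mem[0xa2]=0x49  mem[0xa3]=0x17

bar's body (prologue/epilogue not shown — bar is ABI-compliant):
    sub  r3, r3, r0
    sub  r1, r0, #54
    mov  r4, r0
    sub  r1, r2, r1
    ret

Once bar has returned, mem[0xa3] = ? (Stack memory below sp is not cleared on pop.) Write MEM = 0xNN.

prologue: push r1 → mem[0xa3]=0xe1, sp=0xa3
prologue: push r4 → mem[0xa2]=0xea, sp=0xa2
body[0] sub  r3, r3, r0 → r3=0x3c
body[1] sub  r1, r0, #54 → r1=0x40
body[2] mov  r4, r0 → r4=0x76
body[3] sub  r1, r2, r1 → r1=0x50
epilogue: pop r4=0xea, sp=0xa3
epilogue: pop r1=0xe1, sp=0xa4
prologue pushed ['r1', 'r4'] at ['0xa3', '0xa2']

MEM = 0xe1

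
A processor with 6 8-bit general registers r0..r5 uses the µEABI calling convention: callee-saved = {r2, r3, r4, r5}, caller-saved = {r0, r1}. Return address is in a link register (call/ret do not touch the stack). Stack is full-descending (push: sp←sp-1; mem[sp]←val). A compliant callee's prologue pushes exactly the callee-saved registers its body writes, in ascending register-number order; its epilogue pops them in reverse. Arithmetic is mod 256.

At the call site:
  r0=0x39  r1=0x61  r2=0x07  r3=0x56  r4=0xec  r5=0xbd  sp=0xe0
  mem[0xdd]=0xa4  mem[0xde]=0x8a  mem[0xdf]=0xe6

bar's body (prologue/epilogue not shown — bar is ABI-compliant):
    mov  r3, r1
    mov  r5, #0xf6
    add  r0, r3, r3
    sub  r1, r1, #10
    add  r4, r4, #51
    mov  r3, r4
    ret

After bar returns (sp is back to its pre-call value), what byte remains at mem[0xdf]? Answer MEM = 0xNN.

MEM = 0x56

prologue: push r3 -> mem[0xdf]=0x56, sp=0xdf
prologue: push r4 -> mem[0xde]=0xec, sp=0xde
prologue: push r5 -> mem[0xdd]=0xbd, sp=0xdd
body[0] mov  r3, r1 -> r3=0x61
body[1] mov  r5, #0xf6 -> r5=0xf6
body[2] add  r0, r3, r3 -> r0=0xc2
body[3] sub  r1, r1, #10 -> r1=0x57
body[4] add  r4, r4, #51 -> r4=0x1f
body[5] mov  r3, r4 -> r3=0x1f
epilogue: pop r5=0xbd, sp=0xde
epilogue: pop r4=0xec, sp=0xdf
epilogue: pop r3=0x56, sp=0xe0
prologue pushed ['r3', 'r4', 'r5'] at ['0xdf', '0xde', '0xdd']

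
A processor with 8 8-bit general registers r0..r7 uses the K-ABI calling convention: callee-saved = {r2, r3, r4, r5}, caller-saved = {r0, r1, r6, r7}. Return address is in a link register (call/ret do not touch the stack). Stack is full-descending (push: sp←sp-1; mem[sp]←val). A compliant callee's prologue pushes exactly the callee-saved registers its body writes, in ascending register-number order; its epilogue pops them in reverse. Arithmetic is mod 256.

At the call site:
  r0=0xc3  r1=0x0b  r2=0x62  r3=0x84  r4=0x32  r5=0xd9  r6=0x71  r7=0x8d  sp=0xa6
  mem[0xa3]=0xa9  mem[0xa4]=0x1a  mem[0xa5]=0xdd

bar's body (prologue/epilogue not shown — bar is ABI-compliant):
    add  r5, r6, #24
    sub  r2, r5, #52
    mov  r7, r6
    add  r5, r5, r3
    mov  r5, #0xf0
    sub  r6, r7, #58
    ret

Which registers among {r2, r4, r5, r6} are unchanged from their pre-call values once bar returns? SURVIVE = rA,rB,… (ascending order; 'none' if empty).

prologue: push r2 -> mem[0xa5]=0x62, sp=0xa5
prologue: push r5 -> mem[0xa4]=0xd9, sp=0xa4
body[0] add  r5, r6, #24 -> r5=0x89
body[1] sub  r2, r5, #52 -> r2=0x55
body[2] mov  r7, r6 -> r7=0x71
body[3] add  r5, r5, r3 -> r5=0x0d
body[4] mov  r5, #0xf0 -> r5=0xf0
body[5] sub  r6, r7, #58 -> r6=0x37
epilogue: pop r5=0xd9, sp=0xa5
epilogue: pop r2=0x62, sp=0xa6
r2: callee-saved, written=True
r4: callee-saved, written=False
r5: callee-saved, written=True
r6: caller-saved, written=True

SURVIVE = r2,r4,r5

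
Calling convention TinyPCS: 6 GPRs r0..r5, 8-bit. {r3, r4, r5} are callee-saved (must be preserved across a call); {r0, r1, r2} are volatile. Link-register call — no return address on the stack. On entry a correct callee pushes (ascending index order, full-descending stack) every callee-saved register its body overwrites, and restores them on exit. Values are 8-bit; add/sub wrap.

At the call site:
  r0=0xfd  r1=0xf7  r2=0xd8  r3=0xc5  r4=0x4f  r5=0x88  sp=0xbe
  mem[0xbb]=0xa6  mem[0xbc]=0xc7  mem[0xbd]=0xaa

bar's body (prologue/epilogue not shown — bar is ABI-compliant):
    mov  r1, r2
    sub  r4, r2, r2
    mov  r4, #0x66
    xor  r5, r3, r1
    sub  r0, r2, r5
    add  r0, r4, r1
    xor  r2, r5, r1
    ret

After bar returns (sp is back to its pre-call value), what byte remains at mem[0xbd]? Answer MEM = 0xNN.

prologue: push r4 → mem[0xbd]=0x4f, sp=0xbd
prologue: push r5 → mem[0xbc]=0x88, sp=0xbc
body[0] mov  r1, r2 → r1=0xd8
body[1] sub  r4, r2, r2 → r4=0x00
body[2] mov  r4, #0x66 → r4=0x66
body[3] xor  r5, r3, r1 → r5=0x1d
body[4] sub  r0, r2, r5 → r0=0xbb
body[5] add  r0, r4, r1 → r0=0x3e
body[6] xor  r2, r5, r1 → r2=0xc5
epilogue: pop r5=0x88, sp=0xbd
epilogue: pop r4=0x4f, sp=0xbe
prologue pushed ['r4', 'r5'] at ['0xbd', '0xbc']

MEM = 0x4f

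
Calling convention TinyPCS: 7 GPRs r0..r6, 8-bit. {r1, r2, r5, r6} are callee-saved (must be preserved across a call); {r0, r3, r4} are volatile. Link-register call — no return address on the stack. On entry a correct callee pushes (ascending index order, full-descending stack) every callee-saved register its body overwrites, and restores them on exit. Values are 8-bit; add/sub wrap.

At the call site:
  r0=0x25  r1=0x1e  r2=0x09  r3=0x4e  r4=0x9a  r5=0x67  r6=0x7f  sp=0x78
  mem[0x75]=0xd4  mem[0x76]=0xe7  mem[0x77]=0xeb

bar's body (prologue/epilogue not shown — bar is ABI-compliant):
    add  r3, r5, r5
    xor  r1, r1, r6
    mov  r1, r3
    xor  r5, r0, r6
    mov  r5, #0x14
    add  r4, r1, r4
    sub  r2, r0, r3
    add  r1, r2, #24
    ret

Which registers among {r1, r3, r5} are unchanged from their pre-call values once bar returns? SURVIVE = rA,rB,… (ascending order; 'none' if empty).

SURVIVE = r1,r5

prologue: push r1 → mem[0x77]=0x1e, sp=0x77
prologue: push r2 → mem[0x76]=0x09, sp=0x76
prologue: push r5 → mem[0x75]=0x67, sp=0x75
body[0] add  r3, r5, r5 → r3=0xce
body[1] xor  r1, r1, r6 → r1=0x61
body[2] mov  r1, r3 → r1=0xce
body[3] xor  r5, r0, r6 → r5=0x5a
body[4] mov  r5, #0x14 → r5=0x14
body[5] add  r4, r1, r4 → r4=0x68
body[6] sub  r2, r0, r3 → r2=0x57
body[7] add  r1, r2, #24 → r1=0x6f
epilogue: pop r5=0x67, sp=0x76
epilogue: pop r2=0x09, sp=0x77
epilogue: pop r1=0x1e, sp=0x78
r1: callee-saved, written=True
r3: caller-saved, written=True
r5: callee-saved, written=True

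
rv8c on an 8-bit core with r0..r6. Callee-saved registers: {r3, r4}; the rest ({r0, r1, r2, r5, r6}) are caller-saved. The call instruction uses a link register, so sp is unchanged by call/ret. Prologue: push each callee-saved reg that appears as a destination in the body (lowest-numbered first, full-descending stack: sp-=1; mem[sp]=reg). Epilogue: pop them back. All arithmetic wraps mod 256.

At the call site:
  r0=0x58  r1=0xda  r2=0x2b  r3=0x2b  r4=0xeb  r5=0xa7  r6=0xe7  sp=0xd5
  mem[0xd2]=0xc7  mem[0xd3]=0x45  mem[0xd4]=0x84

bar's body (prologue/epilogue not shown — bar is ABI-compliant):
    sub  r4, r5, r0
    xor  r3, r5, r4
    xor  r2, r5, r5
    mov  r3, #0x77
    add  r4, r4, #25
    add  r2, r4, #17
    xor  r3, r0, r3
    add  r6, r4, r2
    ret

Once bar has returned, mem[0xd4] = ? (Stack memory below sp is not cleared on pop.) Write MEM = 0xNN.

prologue: push r3 → mem[0xd4]=0x2b, sp=0xd4
prologue: push r4 → mem[0xd3]=0xeb, sp=0xd3
body[0] sub  r4, r5, r0 → r4=0x4f
body[1] xor  r3, r5, r4 → r3=0xe8
body[2] xor  r2, r5, r5 → r2=0x00
body[3] mov  r3, #0x77 → r3=0x77
body[4] add  r4, r4, #25 → r4=0x68
body[5] add  r2, r4, #17 → r2=0x79
body[6] xor  r3, r0, r3 → r3=0x2f
body[7] add  r6, r4, r2 → r6=0xe1
epilogue: pop r4=0xeb, sp=0xd4
epilogue: pop r3=0x2b, sp=0xd5
prologue pushed ['r3', 'r4'] at ['0xd4', '0xd3']

MEM = 0x2b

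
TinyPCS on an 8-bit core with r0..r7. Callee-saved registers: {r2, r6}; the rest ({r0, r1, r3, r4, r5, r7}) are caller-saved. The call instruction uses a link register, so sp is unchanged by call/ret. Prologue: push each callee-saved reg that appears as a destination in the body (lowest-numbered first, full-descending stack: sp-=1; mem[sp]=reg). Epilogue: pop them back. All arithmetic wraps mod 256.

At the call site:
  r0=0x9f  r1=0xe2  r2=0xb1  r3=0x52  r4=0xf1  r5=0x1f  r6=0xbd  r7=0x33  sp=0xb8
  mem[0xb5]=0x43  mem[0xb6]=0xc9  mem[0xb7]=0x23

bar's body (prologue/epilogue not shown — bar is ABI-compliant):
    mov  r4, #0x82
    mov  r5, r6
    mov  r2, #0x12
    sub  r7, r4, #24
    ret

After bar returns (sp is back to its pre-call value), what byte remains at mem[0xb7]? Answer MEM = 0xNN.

MEM = 0xb1

prologue: push r2 -> mem[0xb7]=0xb1, sp=0xb7
body[0] mov  r4, #0x82 -> r4=0x82
body[1] mov  r5, r6 -> r5=0xbd
body[2] mov  r2, #0x12 -> r2=0x12
body[3] sub  r7, r4, #24 -> r7=0x6a
epilogue: pop r2=0xb1, sp=0xb8
prologue pushed ['r2'] at ['0xb7']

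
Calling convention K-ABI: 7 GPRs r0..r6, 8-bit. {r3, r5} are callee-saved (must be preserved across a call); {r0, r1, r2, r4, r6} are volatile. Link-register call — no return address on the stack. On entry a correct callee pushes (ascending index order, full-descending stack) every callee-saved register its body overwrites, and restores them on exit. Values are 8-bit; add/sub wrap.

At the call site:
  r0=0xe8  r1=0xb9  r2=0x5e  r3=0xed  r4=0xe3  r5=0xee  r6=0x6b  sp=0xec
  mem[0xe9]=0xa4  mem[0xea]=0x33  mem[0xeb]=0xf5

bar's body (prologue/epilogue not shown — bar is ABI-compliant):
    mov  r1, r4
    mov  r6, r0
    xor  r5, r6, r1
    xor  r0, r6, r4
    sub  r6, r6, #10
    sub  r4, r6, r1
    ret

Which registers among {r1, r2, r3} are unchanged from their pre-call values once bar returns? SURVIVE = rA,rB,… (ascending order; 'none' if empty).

prologue: push r5 → mem[0xeb]=0xee, sp=0xeb
body[0] mov  r1, r4 → r1=0xe3
body[1] mov  r6, r0 → r6=0xe8
body[2] xor  r5, r6, r1 → r5=0x0b
body[3] xor  r0, r6, r4 → r0=0x0b
body[4] sub  r6, r6, #10 → r6=0xde
body[5] sub  r4, r6, r1 → r4=0xfb
epilogue: pop r5=0xee, sp=0xec
r1: caller-saved, written=True
r2: caller-saved, written=False
r3: callee-saved, written=False

SURVIVE = r2,r3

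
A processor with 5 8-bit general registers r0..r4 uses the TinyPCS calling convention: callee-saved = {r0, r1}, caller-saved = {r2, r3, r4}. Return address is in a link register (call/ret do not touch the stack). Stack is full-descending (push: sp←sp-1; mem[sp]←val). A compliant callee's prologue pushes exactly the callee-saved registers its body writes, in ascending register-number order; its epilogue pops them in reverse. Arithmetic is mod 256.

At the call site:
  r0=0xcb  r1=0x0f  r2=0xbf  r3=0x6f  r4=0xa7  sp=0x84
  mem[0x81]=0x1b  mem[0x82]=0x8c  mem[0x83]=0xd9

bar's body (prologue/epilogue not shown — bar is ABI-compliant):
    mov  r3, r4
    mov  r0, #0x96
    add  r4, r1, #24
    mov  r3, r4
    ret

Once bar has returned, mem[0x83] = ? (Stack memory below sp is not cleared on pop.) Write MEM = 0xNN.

MEM = 0xcb

prologue: push r0 -> mem[0x83]=0xcb, sp=0x83
body[0] mov  r3, r4 -> r3=0xa7
body[1] mov  r0, #0x96 -> r0=0x96
body[2] add  r4, r1, #24 -> r4=0x27
body[3] mov  r3, r4 -> r3=0x27
epilogue: pop r0=0xcb, sp=0x84
prologue pushed ['r0'] at ['0x83']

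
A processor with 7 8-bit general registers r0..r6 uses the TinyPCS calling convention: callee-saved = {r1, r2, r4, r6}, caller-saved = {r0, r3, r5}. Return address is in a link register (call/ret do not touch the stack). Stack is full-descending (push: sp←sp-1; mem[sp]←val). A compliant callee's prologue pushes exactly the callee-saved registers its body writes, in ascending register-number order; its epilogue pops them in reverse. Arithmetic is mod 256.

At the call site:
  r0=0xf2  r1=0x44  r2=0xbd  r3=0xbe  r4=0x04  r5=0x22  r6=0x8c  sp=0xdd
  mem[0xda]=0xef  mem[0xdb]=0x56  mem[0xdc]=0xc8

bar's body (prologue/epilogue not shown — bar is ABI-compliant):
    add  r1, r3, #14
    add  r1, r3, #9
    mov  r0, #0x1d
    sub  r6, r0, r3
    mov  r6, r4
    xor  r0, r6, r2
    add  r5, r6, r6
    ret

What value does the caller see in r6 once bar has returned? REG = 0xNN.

prologue: push r1 → mem[0xdc]=0x44, sp=0xdc
prologue: push r6 → mem[0xdb]=0x8c, sp=0xdb
body[0] add  r1, r3, #14 → r1=0xcc
body[1] add  r1, r3, #9 → r1=0xc7
body[2] mov  r0, #0x1d → r0=0x1d
body[3] sub  r6, r0, r3 → r6=0x5f
body[4] mov  r6, r4 → r6=0x04
body[5] xor  r0, r6, r2 → r0=0xb9
body[6] add  r5, r6, r6 → r5=0x08
epilogue: pop r6=0x8c, sp=0xdc
epilogue: pop r1=0x44, sp=0xdd
r6 is callee-saved → restored

REG = 0x8c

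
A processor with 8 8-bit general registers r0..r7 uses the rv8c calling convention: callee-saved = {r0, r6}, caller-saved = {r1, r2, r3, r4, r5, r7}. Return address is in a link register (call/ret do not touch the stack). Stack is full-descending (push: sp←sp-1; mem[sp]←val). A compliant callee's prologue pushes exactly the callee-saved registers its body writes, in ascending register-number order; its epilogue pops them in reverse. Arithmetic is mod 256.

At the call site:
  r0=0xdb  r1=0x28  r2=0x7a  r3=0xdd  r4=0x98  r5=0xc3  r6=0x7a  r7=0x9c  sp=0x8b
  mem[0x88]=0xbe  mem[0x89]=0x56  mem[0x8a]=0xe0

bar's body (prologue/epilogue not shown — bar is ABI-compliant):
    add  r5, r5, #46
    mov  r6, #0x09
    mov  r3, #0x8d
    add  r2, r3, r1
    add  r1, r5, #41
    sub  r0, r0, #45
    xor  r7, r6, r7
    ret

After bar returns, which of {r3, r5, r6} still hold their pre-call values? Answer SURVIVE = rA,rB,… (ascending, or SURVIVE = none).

prologue: push r0 → mem[0x8a]=0xdb, sp=0x8a
prologue: push r6 → mem[0x89]=0x7a, sp=0x89
body[0] add  r5, r5, #46 → r5=0xf1
body[1] mov  r6, #0x09 → r6=0x09
body[2] mov  r3, #0x8d → r3=0x8d
body[3] add  r2, r3, r1 → r2=0xb5
body[4] add  r1, r5, #41 → r1=0x1a
body[5] sub  r0, r0, #45 → r0=0xae
body[6] xor  r7, r6, r7 → r7=0x95
epilogue: pop r6=0x7a, sp=0x8a
epilogue: pop r0=0xdb, sp=0x8b
r3: caller-saved, written=True
r5: caller-saved, written=True
r6: callee-saved, written=True

SURVIVE = r6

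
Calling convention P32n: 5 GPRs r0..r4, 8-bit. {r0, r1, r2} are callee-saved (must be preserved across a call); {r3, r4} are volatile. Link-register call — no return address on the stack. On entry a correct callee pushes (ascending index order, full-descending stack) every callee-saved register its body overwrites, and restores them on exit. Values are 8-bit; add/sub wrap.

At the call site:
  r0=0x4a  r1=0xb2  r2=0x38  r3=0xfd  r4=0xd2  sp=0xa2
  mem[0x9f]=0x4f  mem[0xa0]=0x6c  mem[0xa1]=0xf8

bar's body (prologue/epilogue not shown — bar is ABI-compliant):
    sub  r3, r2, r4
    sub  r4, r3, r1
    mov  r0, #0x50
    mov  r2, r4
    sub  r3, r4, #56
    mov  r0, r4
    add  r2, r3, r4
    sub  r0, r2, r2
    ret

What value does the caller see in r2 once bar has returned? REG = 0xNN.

prologue: push r0 → mem[0xa1]=0x4a, sp=0xa1
prologue: push r2 → mem[0xa0]=0x38, sp=0xa0
body[0] sub  r3, r2, r4 → r3=0x66
body[1] sub  r4, r3, r1 → r4=0xb4
body[2] mov  r0, #0x50 → r0=0x50
body[3] mov  r2, r4 → r2=0xb4
body[4] sub  r3, r4, #56 → r3=0x7c
body[5] mov  r0, r4 → r0=0xb4
body[6] add  r2, r3, r4 → r2=0x30
body[7] sub  r0, r2, r2 → r0=0x00
epilogue: pop r2=0x38, sp=0xa1
epilogue: pop r0=0x4a, sp=0xa2
r2 is callee-saved → restored

REG = 0x38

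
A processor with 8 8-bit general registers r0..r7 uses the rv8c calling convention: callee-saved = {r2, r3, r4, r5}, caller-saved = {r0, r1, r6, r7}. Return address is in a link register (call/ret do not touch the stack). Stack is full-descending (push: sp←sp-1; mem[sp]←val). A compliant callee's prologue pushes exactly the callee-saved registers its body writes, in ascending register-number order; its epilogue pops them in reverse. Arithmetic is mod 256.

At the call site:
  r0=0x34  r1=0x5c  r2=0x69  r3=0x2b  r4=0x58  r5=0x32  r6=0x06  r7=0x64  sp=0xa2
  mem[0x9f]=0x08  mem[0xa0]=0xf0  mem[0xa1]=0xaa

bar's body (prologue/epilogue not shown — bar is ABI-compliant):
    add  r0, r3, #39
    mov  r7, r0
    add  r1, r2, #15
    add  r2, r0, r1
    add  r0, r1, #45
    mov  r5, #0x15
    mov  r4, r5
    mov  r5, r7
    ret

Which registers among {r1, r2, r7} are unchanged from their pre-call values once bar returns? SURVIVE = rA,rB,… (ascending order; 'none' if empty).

prologue: push r2 → mem[0xa1]=0x69, sp=0xa1
prologue: push r4 → mem[0xa0]=0x58, sp=0xa0
prologue: push r5 → mem[0x9f]=0x32, sp=0x9f
body[0] add  r0, r3, #39 → r0=0x52
body[1] mov  r7, r0 → r7=0x52
body[2] add  r1, r2, #15 → r1=0x78
body[3] add  r2, r0, r1 → r2=0xca
body[4] add  r0, r1, #45 → r0=0xa5
body[5] mov  r5, #0x15 → r5=0x15
body[6] mov  r4, r5 → r4=0x15
body[7] mov  r5, r7 → r5=0x52
epilogue: pop r5=0x32, sp=0xa0
epilogue: pop r4=0x58, sp=0xa1
epilogue: pop r2=0x69, sp=0xa2
r1: caller-saved, written=True
r2: callee-saved, written=True
r7: caller-saved, written=True

SURVIVE = r2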